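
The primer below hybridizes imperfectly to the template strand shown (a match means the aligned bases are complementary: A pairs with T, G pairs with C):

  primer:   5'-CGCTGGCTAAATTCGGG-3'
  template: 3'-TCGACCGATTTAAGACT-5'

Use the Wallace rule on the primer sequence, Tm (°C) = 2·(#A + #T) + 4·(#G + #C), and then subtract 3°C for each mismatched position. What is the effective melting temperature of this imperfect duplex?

45°C

Primer base counts: A=3, T=4, G=6, C=4 → A+T=7, G+C=10
Perfect-match Tm = 2(7) + 4(10) = 14 + 40 = 54°C
Mismatches (positions where the bases are not complementary): 3 (at positions 1, 15, 17)
Effective Tm = 54 − 3×3 = 54 − 9 = 45°C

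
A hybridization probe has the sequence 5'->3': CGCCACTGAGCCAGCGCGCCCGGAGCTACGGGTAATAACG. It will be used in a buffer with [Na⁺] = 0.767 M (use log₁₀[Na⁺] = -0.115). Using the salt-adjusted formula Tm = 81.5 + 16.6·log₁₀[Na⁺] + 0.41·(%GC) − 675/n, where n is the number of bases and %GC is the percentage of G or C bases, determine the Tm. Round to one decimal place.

Length n = 40. G=13, C=14, T=4, A=9
G+C = 27, so %GC = 27/40 × 100 = 67.5%
Salt term: 16.6 × (-0.115) = -1.909
GC term: 0.41 × 67.5 = 27.675; length term: −675/40 = −16.875
Tm = 81.5 + (-1.909) + 27.675 − 16.875 = 90.391 → 90.4°C

90.4°C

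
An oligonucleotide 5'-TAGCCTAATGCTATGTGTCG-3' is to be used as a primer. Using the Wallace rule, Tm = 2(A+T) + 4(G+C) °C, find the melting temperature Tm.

Base counts: C=4, G=5, T=7, A=4
AT pairs contribute 11, GC pairs contribute 9.
Tm = 4·9 + 2·11 = 36 + 22 = 58°C

58°C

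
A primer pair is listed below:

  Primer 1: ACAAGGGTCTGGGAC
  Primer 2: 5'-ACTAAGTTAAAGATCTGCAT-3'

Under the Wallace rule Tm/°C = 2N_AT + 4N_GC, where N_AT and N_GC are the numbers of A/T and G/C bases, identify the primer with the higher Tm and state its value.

Primer 2, 52°C

Primer 1: A+T=6, G+C=9 → Tm = 2(6)+4(9) = 48°C
Primer 2: A+T=14, G+C=6 → Tm = 2(14)+4(6) = 52°C
48°C vs 52°C → primer 2 is higher.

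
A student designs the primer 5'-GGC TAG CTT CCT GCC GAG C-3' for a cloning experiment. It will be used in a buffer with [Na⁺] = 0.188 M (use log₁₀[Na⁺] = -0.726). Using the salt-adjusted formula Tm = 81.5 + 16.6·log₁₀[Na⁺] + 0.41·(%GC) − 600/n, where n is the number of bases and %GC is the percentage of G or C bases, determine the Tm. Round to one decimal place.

Length n = 19. G=6, T=4, A=2, C=7
G+C = 13, so %GC = 13/19 × 100 = 68.421%
Salt term: 16.6 × (-0.726) = -12.052
GC term: 0.41 × 68.421 = 28.053; length term: −600/19 = −31.579
Tm = 81.5 + (-12.052) + 28.053 − 31.579 = 65.922 → 65.9°C

65.9°C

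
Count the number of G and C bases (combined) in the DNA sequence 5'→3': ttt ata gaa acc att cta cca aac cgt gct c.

Counting bases: C=9, A=10, G=3, T=9
G+C = 3 + 9 = 12

12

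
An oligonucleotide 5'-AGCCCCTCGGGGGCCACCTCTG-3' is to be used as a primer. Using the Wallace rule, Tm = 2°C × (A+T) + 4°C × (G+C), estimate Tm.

78°C

Base counts: G=7, C=10, A=2, T=3
AT pairs contribute 5, GC pairs contribute 17.
Tm = 2×5 + 4×17 = 78°C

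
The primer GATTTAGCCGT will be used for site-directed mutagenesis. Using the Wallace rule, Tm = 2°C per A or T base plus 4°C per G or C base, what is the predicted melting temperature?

32°C

Scanning the sequence gives T=4, A=2, G=3, C=2.
AT pairs contribute 6, GC pairs contribute 5.
Tm = 2×6 + 4×5 = 32°C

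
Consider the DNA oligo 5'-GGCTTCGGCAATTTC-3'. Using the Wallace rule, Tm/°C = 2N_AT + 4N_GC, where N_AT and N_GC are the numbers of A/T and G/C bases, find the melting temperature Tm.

G=4, T=5, A=2, C=4
A+T = 7, G+C = 8
Tm = 2(7) + 4(8) = 14 + 32 = 46°C

46°C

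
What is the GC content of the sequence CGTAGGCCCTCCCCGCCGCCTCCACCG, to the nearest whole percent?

81%

Base counts: C=16, T=3, A=2, G=6
G+C = 6 + 16 = 22 out of 27 bases
%GC = 22/27 × 100 = 81.48% ≈ 81%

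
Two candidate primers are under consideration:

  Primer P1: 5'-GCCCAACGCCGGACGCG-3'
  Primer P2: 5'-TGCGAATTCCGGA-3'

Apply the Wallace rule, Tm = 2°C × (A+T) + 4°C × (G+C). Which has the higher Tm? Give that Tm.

Primer P1, 62°C

Primer P1: A+T=3, G+C=14 → Tm = 2(3)+4(14) = 62°C
Primer P2: A+T=6, G+C=7 → Tm = 2(6)+4(7) = 40°C
62°C vs 40°C → primer P1 is higher.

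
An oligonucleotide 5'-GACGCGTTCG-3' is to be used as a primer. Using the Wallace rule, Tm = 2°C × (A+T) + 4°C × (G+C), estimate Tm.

34°C

Scanning the sequence gives C=3, G=4, T=2, A=1.
A+T = 3, G+C = 7
Tm = 2(3) + 4(7) = 6 + 28 = 34°C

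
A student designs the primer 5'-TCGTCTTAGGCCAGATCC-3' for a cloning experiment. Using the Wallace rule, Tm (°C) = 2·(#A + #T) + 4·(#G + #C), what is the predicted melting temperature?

56°C

Base counts: G=4, T=5, C=6, A=3
So N_AT = 8 and N_GC = 10.
Tm = 2(8) + 4(10) = 16 + 40 = 56°C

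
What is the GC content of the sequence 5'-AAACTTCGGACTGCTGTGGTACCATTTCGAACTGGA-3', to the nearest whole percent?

47%

G=9, A=9, T=10, C=8
G+C = 9 + 8 = 17 out of 36 bases
%GC = 17/36 × 100 = 47.22% ≈ 47%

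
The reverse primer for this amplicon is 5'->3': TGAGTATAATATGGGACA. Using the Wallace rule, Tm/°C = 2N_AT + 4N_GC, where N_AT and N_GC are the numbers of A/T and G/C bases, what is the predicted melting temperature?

48°C

Scanning the sequence gives A=7, G=5, C=1, T=5.
So N_AT = 12 and N_GC = 6.
Tm = 4·6 + 2·12 = 24 + 24 = 48°C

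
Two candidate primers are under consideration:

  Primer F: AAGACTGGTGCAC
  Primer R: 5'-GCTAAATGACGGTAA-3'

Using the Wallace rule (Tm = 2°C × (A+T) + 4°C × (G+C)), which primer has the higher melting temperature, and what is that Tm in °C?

Primer F: A+T=6, G+C=7 → Tm = 2(6)+4(7) = 40°C
Primer R: A+T=9, G+C=6 → Tm = 2(9)+4(6) = 42°C
40°C vs 42°C → primer R is higher.

Primer R, 42°C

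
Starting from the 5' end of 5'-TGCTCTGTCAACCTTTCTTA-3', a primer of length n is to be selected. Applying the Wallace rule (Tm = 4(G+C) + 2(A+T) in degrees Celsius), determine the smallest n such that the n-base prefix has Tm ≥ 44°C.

First 14 bases: TGCTCTGTCAACCT → Tm = 42°C (< 44°C)
First 15 bases: TGCTCTGTCAACCTT → Tm = 44°C (≥ 44°C)
Since every base adds ≥2°C, Tm only increases with n, so the threshold is first crossed at n = 15.

n = 15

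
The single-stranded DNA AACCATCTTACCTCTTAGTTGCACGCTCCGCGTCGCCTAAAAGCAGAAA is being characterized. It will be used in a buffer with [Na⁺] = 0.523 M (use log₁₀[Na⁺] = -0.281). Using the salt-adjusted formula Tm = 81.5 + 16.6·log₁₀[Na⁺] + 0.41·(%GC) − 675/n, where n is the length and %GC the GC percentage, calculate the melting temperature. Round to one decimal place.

Length n = 49. Base counts: G=8, A=14, T=11, C=16
G+C = 24, so %GC = 24/49 × 100 = 48.98%
Salt term: 16.6 × (-0.281) = -4.665
GC term: 0.41 × 48.98 = 20.082; length term: −675/49 = −13.776
Tm = 81.5 + (-4.665) + 20.082 − 13.776 = 83.141 → 83.1°C

83.1°C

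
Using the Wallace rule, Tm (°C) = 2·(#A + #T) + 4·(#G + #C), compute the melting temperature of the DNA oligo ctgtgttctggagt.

42°C

Counting bases: T=6, A=1, C=2, G=5
So N_AT = 7 and N_GC = 7.
Tm = 2×7 + 4×7 = 42°C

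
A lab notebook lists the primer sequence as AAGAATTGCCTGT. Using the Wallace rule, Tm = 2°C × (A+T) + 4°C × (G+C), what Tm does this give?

G=3, C=2, A=4, T=4
AT pairs contribute 8, GC pairs contribute 5.
Tm = 2(8) + 4(5) = 16 + 20 = 36°C

36°C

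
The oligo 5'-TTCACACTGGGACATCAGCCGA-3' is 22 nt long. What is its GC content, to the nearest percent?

55%

Base counts: T=4, A=6, G=5, C=7
G+C = 5 + 7 = 12 out of 22 bases
%GC = 12/22 × 100 = 54.55% ≈ 55%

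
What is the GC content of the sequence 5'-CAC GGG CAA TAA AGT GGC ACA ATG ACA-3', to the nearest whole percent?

Counting bases: C=6, G=7, A=11, T=3
G+C = 7 + 6 = 13 out of 27 bases
%GC = 13/27 × 100 = 48.15% ≈ 48%

48%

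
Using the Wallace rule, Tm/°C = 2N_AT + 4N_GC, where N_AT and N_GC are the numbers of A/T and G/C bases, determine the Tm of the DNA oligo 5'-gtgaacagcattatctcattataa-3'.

62°C

Scanning the sequence gives G=3, A=9, C=4, T=8.
So N_AT = 17 and N_GC = 7.
Tm = 4·7 + 2·17 = 28 + 34 = 62°C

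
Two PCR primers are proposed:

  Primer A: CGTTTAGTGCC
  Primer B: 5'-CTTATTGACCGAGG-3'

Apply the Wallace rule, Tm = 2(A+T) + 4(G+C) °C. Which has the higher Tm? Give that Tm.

Primer A: A+T=5, G+C=6 → Tm = 2(5)+4(6) = 34°C
Primer B: A+T=7, G+C=7 → Tm = 2(7)+4(7) = 42°C
34°C vs 42°C → primer B is higher.

Primer B, 42°C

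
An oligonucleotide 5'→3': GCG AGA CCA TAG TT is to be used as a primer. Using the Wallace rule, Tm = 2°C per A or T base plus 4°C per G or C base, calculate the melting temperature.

42°C

Counting bases: C=3, G=4, T=3, A=4
A+T = 7, G+C = 7
Tm = 4·7 + 2·7 = 28 + 14 = 42°C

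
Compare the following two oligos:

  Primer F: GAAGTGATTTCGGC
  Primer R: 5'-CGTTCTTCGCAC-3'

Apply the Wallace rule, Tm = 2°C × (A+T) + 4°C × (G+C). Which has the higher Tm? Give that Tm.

Primer F, 42°C

Primer F: A+T=7, G+C=7 → Tm = 2(7)+4(7) = 42°C
Primer R: A+T=5, G+C=7 → Tm = 2(5)+4(7) = 38°C
42°C vs 38°C → primer F is higher.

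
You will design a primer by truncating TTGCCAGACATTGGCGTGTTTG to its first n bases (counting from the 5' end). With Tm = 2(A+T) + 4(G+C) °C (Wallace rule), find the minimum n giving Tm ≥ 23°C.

First 7 bases: TTGCCAG → Tm = 22°C (< 23°C)
First 8 bases: TTGCCAGA → Tm = 24°C (≥ 23°C)
Since every base adds ≥2°C, Tm only increases with n, so the threshold is first crossed at n = 8.

n = 8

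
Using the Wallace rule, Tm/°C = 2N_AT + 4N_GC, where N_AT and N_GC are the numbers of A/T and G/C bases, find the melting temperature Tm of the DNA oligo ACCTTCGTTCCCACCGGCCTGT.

Scanning the sequence gives G=4, C=10, T=6, A=2.
So N_AT = 8 and N_GC = 14.
Tm = 2×8 + 4×14 = 72°C

72°C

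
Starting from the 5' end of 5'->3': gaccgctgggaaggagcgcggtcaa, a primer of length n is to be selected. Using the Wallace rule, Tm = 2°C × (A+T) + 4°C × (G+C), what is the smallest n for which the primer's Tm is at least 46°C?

n = 14

First 13 bases: GACCGCTGGGAAG → Tm = 44°C (< 46°C)
First 14 bases: GACCGCTGGGAAGG → Tm = 48°C (≥ 46°C)
Each additional base adds 2°C (A/T) or 4°C (G/C), so Tm is non-decreasing in n; n = 14 is the first length to reach 46°C.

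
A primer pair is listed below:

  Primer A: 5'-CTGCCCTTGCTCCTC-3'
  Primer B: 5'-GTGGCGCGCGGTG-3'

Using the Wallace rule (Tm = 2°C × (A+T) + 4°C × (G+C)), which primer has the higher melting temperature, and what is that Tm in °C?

Primer A: A+T=5, G+C=10 → Tm = 2(5)+4(10) = 50°C
Primer B: A+T=2, G+C=11 → Tm = 2(2)+4(11) = 48°C
50°C vs 48°C → primer A is higher.

Primer A, 50°C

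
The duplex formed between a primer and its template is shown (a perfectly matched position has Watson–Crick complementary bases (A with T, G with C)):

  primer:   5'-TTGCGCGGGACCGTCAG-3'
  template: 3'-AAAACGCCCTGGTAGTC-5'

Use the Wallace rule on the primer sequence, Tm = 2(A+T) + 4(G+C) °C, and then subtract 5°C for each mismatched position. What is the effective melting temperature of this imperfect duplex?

Primer base counts: A=2, T=3, G=7, C=5 → A+T=5, G+C=12
Perfect-match Tm = 2(5) + 4(12) = 10 + 48 = 58°C
Mismatches (positions where the bases are not complementary): 3 (at positions 3, 4, 13)
Effective Tm = 58 − 3×5 = 58 − 15 = 43°C

43°C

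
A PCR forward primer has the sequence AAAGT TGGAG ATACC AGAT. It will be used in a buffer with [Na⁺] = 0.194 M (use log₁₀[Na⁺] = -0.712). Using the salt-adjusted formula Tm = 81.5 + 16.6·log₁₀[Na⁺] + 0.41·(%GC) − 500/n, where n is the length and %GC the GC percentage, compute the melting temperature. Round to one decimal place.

Length n = 19. Counting bases: C=2, A=8, G=5, T=4
G+C = 7, so %GC = 7/19 × 100 = 36.842%
Salt term: 16.6 × (-0.712) = -11.819
GC term: 0.41 × 36.842 = 15.105; length term: −500/19 = −26.316
Tm = 81.5 + (-11.819) + 15.105 − 26.316 = 58.47 → 58.5°C

58.5°C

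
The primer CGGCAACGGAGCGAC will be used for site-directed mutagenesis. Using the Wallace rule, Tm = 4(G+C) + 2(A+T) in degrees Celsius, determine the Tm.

Base counts: G=6, A=4, T=0, C=5
So N_AT = 4 and N_GC = 11.
Tm = 2(4) + 4(11) = 8 + 44 = 52°C

52°C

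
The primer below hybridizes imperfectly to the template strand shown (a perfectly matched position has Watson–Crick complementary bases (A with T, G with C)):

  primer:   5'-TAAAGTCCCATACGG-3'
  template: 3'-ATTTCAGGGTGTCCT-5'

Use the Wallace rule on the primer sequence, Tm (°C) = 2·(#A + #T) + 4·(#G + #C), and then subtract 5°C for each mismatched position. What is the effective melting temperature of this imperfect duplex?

29°C

Primer base counts: A=5, T=3, G=3, C=4 → A+T=8, G+C=7
Perfect-match Tm = 2(8) + 4(7) = 16 + 28 = 44°C
Mismatches (positions where the bases are not complementary): 3 (at positions 11, 13, 15)
Effective Tm = 44 − 3×5 = 44 − 15 = 29°C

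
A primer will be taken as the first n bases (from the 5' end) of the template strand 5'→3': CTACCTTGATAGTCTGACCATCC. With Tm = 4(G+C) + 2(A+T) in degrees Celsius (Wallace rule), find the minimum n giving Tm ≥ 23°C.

n = 8

First 7 bases: CTACCTT → Tm = 20°C (< 23°C)
First 8 bases: CTACCTTG → Tm = 24°C (≥ 23°C)
Since every base adds ≥2°C, Tm only increases with n, so the threshold is first crossed at n = 8.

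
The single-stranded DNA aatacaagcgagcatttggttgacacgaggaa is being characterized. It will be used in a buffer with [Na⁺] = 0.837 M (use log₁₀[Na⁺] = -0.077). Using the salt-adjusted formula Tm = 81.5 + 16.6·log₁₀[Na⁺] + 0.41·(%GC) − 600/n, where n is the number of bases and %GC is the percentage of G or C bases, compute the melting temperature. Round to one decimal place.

79.4°C

Length n = 32. Scanning the sequence gives G=9, T=6, A=12, C=5.
G+C = 14, so %GC = 14/32 × 100 = 43.75%
Salt term: 16.6 × (-0.077) = -1.278
GC term: 0.41 × 43.75 = 17.938; length term: −600/32 = −18.75
Tm = 81.5 + (-1.278) + 17.938 − 18.75 = 79.41 → 79.4°C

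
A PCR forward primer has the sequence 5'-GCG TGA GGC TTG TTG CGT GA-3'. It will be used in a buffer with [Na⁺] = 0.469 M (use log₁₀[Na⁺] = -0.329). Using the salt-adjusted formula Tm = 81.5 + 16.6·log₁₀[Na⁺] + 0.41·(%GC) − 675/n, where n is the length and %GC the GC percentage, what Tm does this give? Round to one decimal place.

66.9°C

Length n = 20. T=6, G=9, C=3, A=2
G+C = 12, so %GC = 12/20 × 100 = 60%
Salt term: 16.6 × (-0.329) = -5.461
GC term: 0.41 × 60 = 24.6; length term: −675/20 = −33.75
Tm = 81.5 + (-5.461) + 24.6 − 33.75 = 66.889 → 66.9°C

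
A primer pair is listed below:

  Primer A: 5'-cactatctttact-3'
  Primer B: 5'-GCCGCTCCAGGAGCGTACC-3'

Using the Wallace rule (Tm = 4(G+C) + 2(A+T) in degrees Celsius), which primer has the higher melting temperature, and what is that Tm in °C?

Primer B, 66°C

Primer A: A+T=9, G+C=4 → Tm = 2(9)+4(4) = 34°C
Primer B: A+T=5, G+C=14 → Tm = 2(5)+4(14) = 66°C
34°C vs 66°C → primer B is higher.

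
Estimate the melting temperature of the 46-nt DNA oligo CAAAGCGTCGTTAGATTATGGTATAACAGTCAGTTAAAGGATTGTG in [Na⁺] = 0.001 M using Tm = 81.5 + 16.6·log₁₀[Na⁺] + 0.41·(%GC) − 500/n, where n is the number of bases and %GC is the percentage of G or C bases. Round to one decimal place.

Length n = 46. Scanning the sequence gives T=14, G=12, C=5, A=15.
G+C = 17, so %GC = 17/46 × 100 = 36.957%
Salt term: 16.6 × (-3) = -49.8
GC term: 0.41 × 36.957 = 15.152; length term: −500/46 = −10.87
Tm = 81.5 + (-49.8) + 15.152 − 10.87 = 35.982 → 36.0°C

36.0°C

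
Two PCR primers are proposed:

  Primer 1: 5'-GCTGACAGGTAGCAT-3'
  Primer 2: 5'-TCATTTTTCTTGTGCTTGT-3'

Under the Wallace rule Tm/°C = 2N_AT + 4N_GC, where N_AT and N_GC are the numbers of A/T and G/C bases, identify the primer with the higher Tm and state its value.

Primer 1: A+T=7, G+C=8 → Tm = 2(7)+4(8) = 46°C
Primer 2: A+T=13, G+C=6 → Tm = 2(13)+4(6) = 50°C
46°C vs 50°C → primer 2 is higher.

Primer 2, 50°C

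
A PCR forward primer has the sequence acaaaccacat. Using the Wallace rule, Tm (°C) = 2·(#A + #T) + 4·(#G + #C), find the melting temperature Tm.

30°C

G=0, T=1, C=4, A=6
So N_AT = 7 and N_GC = 4.
Tm = 2(7) + 4(4) = 14 + 16 = 30°C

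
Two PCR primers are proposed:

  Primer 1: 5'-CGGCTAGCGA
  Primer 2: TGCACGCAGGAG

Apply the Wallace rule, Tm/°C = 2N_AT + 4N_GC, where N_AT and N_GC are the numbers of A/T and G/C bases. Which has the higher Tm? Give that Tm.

Primer 2, 40°C

Primer 1: A+T=3, G+C=7 → Tm = 2(3)+4(7) = 34°C
Primer 2: A+T=4, G+C=8 → Tm = 2(4)+4(8) = 40°C
34°C vs 40°C → primer 2 is higher.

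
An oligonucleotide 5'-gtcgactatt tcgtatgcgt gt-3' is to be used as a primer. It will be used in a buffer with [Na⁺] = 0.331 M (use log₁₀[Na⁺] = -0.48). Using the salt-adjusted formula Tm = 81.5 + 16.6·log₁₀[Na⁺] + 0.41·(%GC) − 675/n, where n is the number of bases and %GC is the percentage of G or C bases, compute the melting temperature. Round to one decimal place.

Length n = 22. Base counts: T=9, A=3, C=4, G=6
G+C = 10, so %GC = 10/22 × 100 = 45.455%
Salt term: 16.6 × (-0.48) = -7.968
GC term: 0.41 × 45.455 = 18.637; length term: −675/22 = −30.682
Tm = 81.5 + (-7.968) + 18.637 − 30.682 = 61.487 → 61.5°C

61.5°C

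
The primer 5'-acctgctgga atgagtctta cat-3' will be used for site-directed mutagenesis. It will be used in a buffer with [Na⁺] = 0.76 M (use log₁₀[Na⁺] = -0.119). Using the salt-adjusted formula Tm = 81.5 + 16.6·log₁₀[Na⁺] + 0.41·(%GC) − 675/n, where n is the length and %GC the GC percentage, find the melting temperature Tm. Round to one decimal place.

Length n = 23. Base counts: G=5, T=7, A=6, C=5
G+C = 10, so %GC = 10/23 × 100 = 43.478%
Salt term: 16.6 × (-0.119) = -1.975
GC term: 0.41 × 43.478 = 17.826; length term: −675/23 = −29.348
Tm = 81.5 + (-1.975) + 17.826 − 29.348 = 68.003 → 68.0°C

68.0°C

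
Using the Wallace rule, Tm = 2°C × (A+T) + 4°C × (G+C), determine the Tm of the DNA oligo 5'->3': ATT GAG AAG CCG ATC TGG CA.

Base counts: C=4, T=4, A=6, G=6
AT pairs contribute 10, GC pairs contribute 10.
Tm = 4·10 + 2·10 = 40 + 20 = 60°C

60°C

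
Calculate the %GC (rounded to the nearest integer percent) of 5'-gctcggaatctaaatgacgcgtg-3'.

52%

Base counts: T=5, A=6, C=5, G=7
G+C = 7 + 5 = 12 out of 23 bases
%GC = 12/23 × 100 = 52.17% ≈ 52%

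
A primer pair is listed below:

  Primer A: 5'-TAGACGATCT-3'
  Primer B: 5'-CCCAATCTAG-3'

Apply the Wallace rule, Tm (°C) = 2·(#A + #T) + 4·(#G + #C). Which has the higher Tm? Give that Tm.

Primer B, 30°C

Primer A: A+T=6, G+C=4 → Tm = 2(6)+4(4) = 28°C
Primer B: A+T=5, G+C=5 → Tm = 2(5)+4(5) = 30°C
28°C vs 30°C → primer B is higher.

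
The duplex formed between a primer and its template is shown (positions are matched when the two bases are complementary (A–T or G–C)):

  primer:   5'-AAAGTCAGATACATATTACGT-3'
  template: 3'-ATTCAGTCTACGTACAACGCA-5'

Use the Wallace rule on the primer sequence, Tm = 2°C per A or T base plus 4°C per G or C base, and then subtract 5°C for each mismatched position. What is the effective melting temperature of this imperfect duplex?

Primer base counts: A=9, T=6, G=3, C=3 → A+T=15, G+C=6
Perfect-match Tm = 2(15) + 4(6) = 30 + 24 = 54°C
Mismatches (positions where the bases are not complementary): 4 (at positions 1, 11, 15, 18)
Effective Tm = 54 − 4×5 = 54 − 20 = 34°C

34°C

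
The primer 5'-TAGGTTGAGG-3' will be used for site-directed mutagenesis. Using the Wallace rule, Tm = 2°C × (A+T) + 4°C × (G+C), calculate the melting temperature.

30°C

Counting bases: G=5, A=2, C=0, T=3
So N_AT = 5 and N_GC = 5.
Tm = 2(5) + 4(5) = 10 + 20 = 30°C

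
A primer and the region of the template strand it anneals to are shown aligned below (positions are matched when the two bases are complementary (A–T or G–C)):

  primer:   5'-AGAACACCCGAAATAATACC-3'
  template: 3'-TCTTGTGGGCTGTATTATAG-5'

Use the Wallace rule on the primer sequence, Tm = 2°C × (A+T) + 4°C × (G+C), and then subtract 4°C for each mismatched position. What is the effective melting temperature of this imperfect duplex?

Primer base counts: A=10, T=2, G=2, C=6 → A+T=12, G+C=8
Perfect-match Tm = 2(12) + 4(8) = 24 + 32 = 56°C
Mismatches (positions where the bases are not complementary): 2 (at positions 12, 19)
Effective Tm = 56 − 2×4 = 56 − 8 = 48°C

48°C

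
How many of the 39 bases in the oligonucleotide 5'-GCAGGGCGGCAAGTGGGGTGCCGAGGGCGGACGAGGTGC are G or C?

30

Counting bases: T=3, A=6, G=22, C=8
Total G or C: 22 + 8 = 30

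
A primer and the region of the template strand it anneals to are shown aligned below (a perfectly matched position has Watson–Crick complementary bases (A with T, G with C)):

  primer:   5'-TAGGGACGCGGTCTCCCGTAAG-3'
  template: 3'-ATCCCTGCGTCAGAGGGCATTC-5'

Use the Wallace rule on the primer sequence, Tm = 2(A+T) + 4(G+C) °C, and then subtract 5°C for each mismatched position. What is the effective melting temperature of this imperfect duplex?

Primer base counts: A=4, T=4, G=8, C=6 → A+T=8, G+C=14
Perfect-match Tm = 2(8) + 4(14) = 16 + 56 = 72°C
Mismatches (positions where the bases are not complementary): 1 (at position 10)
Effective Tm = 72 − 1×5 = 72 − 5 = 67°C

67°C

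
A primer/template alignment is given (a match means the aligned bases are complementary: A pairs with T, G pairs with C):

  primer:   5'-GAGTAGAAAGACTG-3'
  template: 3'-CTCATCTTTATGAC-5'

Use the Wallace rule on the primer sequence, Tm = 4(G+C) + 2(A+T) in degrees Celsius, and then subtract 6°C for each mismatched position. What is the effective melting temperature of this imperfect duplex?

34°C

Primer base counts: A=6, T=2, G=5, C=1 → A+T=8, G+C=6
Perfect-match Tm = 2(8) + 4(6) = 16 + 24 = 40°C
Mismatches (positions where the bases are not complementary): 1 (at position 10)
Effective Tm = 40 − 1×6 = 40 − 6 = 34°C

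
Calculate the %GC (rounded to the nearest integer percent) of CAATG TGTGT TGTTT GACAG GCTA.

42%

A=5, G=7, C=3, T=9
G+C = 7 + 3 = 10 out of 24 bases
%GC = 10/24 × 100 = 41.67% ≈ 42%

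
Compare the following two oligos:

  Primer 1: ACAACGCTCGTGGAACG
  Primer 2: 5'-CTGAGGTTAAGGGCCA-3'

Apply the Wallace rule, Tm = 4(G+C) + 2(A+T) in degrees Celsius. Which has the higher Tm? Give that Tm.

Primer 1: A+T=7, G+C=10 → Tm = 2(7)+4(10) = 54°C
Primer 2: A+T=7, G+C=9 → Tm = 2(7)+4(9) = 50°C
54°C vs 50°C → primer 1 is higher.

Primer 1, 54°C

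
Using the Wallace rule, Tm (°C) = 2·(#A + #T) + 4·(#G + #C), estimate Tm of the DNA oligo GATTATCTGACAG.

Scanning the sequence gives T=4, A=4, C=2, G=3.
So N_AT = 8 and N_GC = 5.
Tm = 2(8) + 4(5) = 16 + 20 = 36°C

36°C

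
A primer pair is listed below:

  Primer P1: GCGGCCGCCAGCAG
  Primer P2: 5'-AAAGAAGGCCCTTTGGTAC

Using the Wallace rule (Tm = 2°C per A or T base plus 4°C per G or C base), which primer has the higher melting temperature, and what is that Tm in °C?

Primer P2, 56°C

Primer P1: A+T=2, G+C=12 → Tm = 2(2)+4(12) = 52°C
Primer P2: A+T=10, G+C=9 → Tm = 2(10)+4(9) = 56°C
52°C vs 56°C → primer P2 is higher.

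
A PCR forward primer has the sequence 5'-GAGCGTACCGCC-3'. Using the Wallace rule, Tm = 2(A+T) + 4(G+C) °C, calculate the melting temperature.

42°C

T=1, G=4, A=2, C=5
AT pairs contribute 3, GC pairs contribute 9.
Tm = 4·9 + 2·3 = 36 + 6 = 42°C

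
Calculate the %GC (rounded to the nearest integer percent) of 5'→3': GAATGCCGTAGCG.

62%

Base counts: C=3, A=3, T=2, G=5
G+C = 5 + 3 = 8 out of 13 bases
%GC = 8/13 × 100 = 61.54% ≈ 62%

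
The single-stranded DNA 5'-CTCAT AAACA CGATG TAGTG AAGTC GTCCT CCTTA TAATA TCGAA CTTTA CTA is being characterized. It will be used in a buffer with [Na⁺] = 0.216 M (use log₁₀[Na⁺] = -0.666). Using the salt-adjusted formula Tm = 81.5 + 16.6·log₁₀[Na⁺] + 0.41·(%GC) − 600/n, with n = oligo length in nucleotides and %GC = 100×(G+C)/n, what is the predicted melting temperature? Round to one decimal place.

73.8°C

Length n = 53. A=17, G=7, C=12, T=17
G+C = 19, so %GC = 19/53 × 100 = 35.849%
Salt term: 16.6 × (-0.666) = -11.056
GC term: 0.41 × 35.849 = 14.698; length term: −600/53 = −11.321
Tm = 81.5 + (-11.056) + 14.698 − 11.321 = 73.821 → 73.8°C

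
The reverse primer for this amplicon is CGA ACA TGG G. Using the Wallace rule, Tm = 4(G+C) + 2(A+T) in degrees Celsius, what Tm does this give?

Counting bases: T=1, C=2, A=3, G=4
A+T = 4, G+C = 6
Tm = 4·6 + 2·4 = 24 + 8 = 32°C

32°C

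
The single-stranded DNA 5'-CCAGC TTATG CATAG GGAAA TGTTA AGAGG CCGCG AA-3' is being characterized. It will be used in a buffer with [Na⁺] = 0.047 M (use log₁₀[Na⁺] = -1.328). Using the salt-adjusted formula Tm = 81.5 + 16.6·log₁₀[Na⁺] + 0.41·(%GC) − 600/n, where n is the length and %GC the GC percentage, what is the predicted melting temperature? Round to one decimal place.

Length n = 37. Scanning the sequence gives G=11, A=12, C=7, T=7.
G+C = 18, so %GC = 18/37 × 100 = 48.649%
Salt term: 16.6 × (-1.328) = -22.045
GC term: 0.41 × 48.649 = 19.946; length term: −600/37 = −16.216
Tm = 81.5 + (-22.045) + 19.946 − 16.216 = 63.185 → 63.2°C

63.2°C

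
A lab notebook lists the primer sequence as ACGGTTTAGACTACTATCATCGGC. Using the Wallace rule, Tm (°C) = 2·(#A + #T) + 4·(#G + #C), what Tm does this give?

70°C

A=6, C=6, G=5, T=7
A+T = 13, G+C = 11
Tm = 2(13) + 4(11) = 26 + 44 = 70°C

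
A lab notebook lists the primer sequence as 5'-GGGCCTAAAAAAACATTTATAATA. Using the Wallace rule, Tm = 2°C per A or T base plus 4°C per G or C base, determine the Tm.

G=3, C=3, T=6, A=12
So N_AT = 18 and N_GC = 6.
Tm = 2(18) + 4(6) = 36 + 24 = 60°C

60°C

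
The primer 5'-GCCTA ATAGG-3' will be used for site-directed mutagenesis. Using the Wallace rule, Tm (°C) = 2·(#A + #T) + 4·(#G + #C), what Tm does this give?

Base counts: A=3, T=2, G=3, C=2
A+T = 5, G+C = 5
Tm = 2(5) + 4(5) = 10 + 20 = 30°C

30°C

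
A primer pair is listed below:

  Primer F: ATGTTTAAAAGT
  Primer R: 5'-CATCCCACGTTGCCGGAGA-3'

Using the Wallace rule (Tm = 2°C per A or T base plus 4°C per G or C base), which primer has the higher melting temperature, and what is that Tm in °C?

Primer F: A+T=10, G+C=2 → Tm = 2(10)+4(2) = 28°C
Primer R: A+T=7, G+C=12 → Tm = 2(7)+4(12) = 62°C
28°C vs 62°C → primer R is higher.

Primer R, 62°C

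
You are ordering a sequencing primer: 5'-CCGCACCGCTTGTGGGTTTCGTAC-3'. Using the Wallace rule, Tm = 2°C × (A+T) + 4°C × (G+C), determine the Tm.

Base counts: C=8, T=7, A=2, G=7
So N_AT = 9 and N_GC = 15.
Tm = 2×9 + 4×15 = 78°C

78°C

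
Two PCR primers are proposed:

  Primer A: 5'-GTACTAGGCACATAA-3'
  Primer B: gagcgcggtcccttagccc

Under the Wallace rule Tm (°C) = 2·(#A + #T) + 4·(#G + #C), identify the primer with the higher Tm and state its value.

Primer A: A+T=9, G+C=6 → Tm = 2(9)+4(6) = 42°C
Primer B: A+T=5, G+C=14 → Tm = 2(5)+4(14) = 66°C
42°C vs 66°C → primer B is higher.

Primer B, 66°C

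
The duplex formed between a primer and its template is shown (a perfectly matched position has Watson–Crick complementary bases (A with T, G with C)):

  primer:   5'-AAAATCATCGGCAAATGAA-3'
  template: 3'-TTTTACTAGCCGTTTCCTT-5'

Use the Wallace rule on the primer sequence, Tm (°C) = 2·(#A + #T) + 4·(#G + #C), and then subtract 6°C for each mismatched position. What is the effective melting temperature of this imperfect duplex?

Primer base counts: A=10, T=3, G=3, C=3 → A+T=13, G+C=6
Perfect-match Tm = 2(13) + 4(6) = 26 + 24 = 50°C
Mismatches (positions where the bases are not complementary): 2 (at positions 6, 16)
Effective Tm = 50 − 2×6 = 50 − 12 = 38°C

38°C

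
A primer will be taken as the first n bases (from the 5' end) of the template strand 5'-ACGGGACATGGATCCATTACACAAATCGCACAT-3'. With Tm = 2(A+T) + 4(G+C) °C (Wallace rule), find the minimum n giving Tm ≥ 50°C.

n = 16

First 15 bases: ACGGGACATGGATCC → Tm = 48°C (< 50°C)
First 16 bases: ACGGGACATGGATCCA → Tm = 50°C (≥ 50°C)
Each additional base adds 2°C (A/T) or 4°C (G/C), so Tm is non-decreasing in n; n = 16 is the first length to reach 50°C.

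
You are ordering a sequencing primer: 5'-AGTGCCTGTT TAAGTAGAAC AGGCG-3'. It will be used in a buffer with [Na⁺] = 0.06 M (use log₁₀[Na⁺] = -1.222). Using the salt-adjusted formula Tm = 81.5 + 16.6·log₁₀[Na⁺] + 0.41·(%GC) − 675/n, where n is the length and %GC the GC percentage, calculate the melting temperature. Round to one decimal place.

53.9°C

Length n = 25. Base counts: A=7, C=4, G=8, T=6
G+C = 12, so %GC = 12/25 × 100 = 48%
Salt term: 16.6 × (-1.222) = -20.285
GC term: 0.41 × 48 = 19.68; length term: −675/25 = −27
Tm = 81.5 + (-20.285) + 19.68 − 27 = 53.895 → 53.9°C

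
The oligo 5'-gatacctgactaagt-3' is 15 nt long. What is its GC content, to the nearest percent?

40%

Counting bases: C=3, G=3, T=4, A=5
G+C = 3 + 3 = 6 out of 15 bases
%GC = 6/15 × 100 = 40% ≈ 40%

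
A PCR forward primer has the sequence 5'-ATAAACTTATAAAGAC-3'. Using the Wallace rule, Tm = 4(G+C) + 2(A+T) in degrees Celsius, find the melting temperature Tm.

T=4, G=1, C=2, A=9
AT pairs contribute 13, GC pairs contribute 3.
Tm = 2×13 + 4×3 = 38°C

38°C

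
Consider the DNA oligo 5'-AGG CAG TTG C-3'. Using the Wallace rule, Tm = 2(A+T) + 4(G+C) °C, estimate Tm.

32°C

Base counts: A=2, T=2, C=2, G=4
A+T = 4, G+C = 6
Tm = 2×4 + 4×6 = 32°C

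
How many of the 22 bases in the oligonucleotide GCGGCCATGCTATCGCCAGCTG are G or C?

15

Base counts: A=3, T=4, C=8, G=7
Total G or C: 7 + 8 = 15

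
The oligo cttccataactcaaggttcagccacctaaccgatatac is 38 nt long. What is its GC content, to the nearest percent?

Counting bases: C=13, A=12, G=4, T=9
G+C = 4 + 13 = 17 out of 38 bases
%GC = 17/38 × 100 = 44.74% ≈ 45%

45%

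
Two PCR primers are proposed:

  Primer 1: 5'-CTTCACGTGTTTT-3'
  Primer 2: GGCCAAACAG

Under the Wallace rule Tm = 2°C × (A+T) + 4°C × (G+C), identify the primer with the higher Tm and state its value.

Primer 1: A+T=8, G+C=5 → Tm = 2(8)+4(5) = 36°C
Primer 2: A+T=4, G+C=6 → Tm = 2(4)+4(6) = 32°C
36°C vs 32°C → primer 1 is higher.

Primer 1, 36°C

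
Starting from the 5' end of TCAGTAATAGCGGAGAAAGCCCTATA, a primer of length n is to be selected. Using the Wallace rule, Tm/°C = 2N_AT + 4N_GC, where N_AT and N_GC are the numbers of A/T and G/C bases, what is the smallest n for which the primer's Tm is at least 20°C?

First 7 bases: TCAGTAA → Tm = 18°C (< 20°C)
First 8 bases: TCAGTAAT → Tm = 20°C (≥ 20°C)
Each additional base adds 2°C (A/T) or 4°C (G/C), so Tm is non-decreasing in n; n = 8 is the first length to reach 20°C.

n = 8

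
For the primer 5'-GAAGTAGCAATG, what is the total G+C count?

5

Scanning the sequence gives G=4, T=2, C=1, A=5.
Total G or C: 4 + 1 = 5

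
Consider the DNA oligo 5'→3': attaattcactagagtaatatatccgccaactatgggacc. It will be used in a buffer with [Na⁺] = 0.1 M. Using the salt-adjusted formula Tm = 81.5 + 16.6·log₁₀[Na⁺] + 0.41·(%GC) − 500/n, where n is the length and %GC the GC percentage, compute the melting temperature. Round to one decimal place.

Length n = 40. A=14, T=11, C=9, G=6
G+C = 15, so %GC = 15/40 × 100 = 37.5%
Salt term: 16.6 × (-1) = -16.6
GC term: 0.41 × 37.5 = 15.375; length term: −500/40 = −12.5
Tm = 81.5 + (-16.6) + 15.375 − 12.5 = 67.775 → 67.8°C

67.8°C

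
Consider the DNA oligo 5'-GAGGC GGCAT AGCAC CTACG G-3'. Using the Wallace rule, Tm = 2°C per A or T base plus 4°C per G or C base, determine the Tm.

70°C

C=6, A=5, T=2, G=8
So N_AT = 7 and N_GC = 14.
Tm = 2×7 + 4×14 = 70°C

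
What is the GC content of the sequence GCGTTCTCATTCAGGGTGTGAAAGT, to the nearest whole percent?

48%

Scanning the sequence gives A=5, G=8, T=8, C=4.
G+C = 8 + 4 = 12 out of 25 bases
%GC = 12/25 × 100 = 48% ≈ 48%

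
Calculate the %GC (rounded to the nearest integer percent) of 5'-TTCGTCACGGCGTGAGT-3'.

59%

Scanning the sequence gives G=6, T=5, C=4, A=2.
G+C = 6 + 4 = 10 out of 17 bases
%GC = 10/17 × 100 = 58.82% ≈ 59%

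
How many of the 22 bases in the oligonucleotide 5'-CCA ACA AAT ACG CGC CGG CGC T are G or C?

Base counts: A=6, C=9, G=5, T=2
G+C = 5 + 9 = 14

14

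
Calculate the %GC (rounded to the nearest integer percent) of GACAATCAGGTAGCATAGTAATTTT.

32%

Base counts: G=5, A=9, T=8, C=3
G+C = 5 + 3 = 8 out of 25 bases
%GC = 8/25 × 100 = 32% ≈ 32%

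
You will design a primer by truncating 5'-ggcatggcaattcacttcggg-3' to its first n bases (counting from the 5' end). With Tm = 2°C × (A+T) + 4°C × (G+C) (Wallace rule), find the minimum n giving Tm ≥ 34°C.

n = 11

First 10 bases: GGCATGGCAA → Tm = 32°C (< 34°C)
First 11 bases: GGCATGGCAAT → Tm = 34°C (≥ 34°C)
Since every base adds ≥2°C, Tm only increases with n, so the threshold is first crossed at n = 11.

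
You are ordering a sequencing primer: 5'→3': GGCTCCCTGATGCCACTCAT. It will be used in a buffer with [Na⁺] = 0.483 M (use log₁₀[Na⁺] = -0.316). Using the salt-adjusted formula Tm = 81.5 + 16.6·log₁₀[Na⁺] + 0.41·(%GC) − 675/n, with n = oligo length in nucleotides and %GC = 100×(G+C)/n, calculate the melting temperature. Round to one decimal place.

67.1°C

Length n = 20. Scanning the sequence gives C=8, T=5, A=3, G=4.
G+C = 12, so %GC = 12/20 × 100 = 60%
Salt term: 16.6 × (-0.316) = -5.246
GC term: 0.41 × 60 = 24.6; length term: −675/20 = −33.75
Tm = 81.5 + (-5.246) + 24.6 − 33.75 = 67.104 → 67.1°C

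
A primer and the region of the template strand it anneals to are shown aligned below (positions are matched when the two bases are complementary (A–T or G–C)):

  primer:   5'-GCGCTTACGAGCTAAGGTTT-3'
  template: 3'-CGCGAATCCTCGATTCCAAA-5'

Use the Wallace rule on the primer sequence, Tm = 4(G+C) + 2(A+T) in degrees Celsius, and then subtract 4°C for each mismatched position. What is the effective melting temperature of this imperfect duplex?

Primer base counts: A=4, T=6, G=6, C=4 → A+T=10, G+C=10
Perfect-match Tm = 2(10) + 4(10) = 20 + 40 = 60°C
Mismatches (positions where the bases are not complementary): 1 (at position 8)
Effective Tm = 60 − 1×4 = 60 − 4 = 56°C

56°C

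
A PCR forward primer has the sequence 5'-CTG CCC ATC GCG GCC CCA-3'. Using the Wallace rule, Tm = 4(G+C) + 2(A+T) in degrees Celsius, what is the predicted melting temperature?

Counting bases: T=2, A=2, C=10, G=4
So N_AT = 4 and N_GC = 14.
Tm = 2(4) + 4(14) = 8 + 56 = 64°C

64°C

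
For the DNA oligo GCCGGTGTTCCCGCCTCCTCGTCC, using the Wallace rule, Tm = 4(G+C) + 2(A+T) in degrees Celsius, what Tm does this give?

84°C

Scanning the sequence gives G=6, T=6, A=0, C=12.
A+T = 6, G+C = 18
Tm = 2(6) + 4(18) = 12 + 72 = 84°C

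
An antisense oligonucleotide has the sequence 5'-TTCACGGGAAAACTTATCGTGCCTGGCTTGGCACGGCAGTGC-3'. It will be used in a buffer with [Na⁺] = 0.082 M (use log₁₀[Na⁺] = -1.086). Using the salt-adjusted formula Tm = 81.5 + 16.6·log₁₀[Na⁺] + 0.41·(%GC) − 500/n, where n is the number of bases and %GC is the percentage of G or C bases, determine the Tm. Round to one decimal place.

Length n = 42. Base counts: A=8, T=10, C=11, G=13
G+C = 24, so %GC = 24/42 × 100 = 57.143%
Salt term: 16.6 × (-1.086) = -18.028
GC term: 0.41 × 57.143 = 23.429; length term: −500/42 = −11.905
Tm = 81.5 + (-18.028) + 23.429 − 11.905 = 74.996 → 75.0°C

75.0°C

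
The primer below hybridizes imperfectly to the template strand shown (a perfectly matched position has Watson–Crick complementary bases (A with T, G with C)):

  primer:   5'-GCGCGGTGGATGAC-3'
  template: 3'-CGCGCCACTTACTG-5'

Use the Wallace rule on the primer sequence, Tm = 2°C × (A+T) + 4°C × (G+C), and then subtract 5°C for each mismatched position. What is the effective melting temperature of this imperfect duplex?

43°C

Primer base counts: A=2, T=2, G=7, C=3 → A+T=4, G+C=10
Perfect-match Tm = 2(4) + 4(10) = 8 + 40 = 48°C
Mismatches (positions where the bases are not complementary): 1 (at position 9)
Effective Tm = 48 − 1×5 = 48 − 5 = 43°C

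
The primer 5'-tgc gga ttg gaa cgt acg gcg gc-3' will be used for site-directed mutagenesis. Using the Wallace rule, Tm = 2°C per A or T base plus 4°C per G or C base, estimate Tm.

76°C

Scanning the sequence gives T=4, C=5, A=4, G=10.
AT pairs contribute 8, GC pairs contribute 15.
Tm = 2(8) + 4(15) = 16 + 60 = 76°C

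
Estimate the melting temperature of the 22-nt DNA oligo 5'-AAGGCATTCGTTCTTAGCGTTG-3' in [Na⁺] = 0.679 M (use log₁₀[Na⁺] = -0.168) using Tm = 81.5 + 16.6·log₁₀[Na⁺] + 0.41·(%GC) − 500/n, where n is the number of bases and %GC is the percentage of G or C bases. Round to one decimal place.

74.6°C

Length n = 22. Base counts: T=8, C=4, G=6, A=4
G+C = 10, so %GC = 10/22 × 100 = 45.455%
Salt term: 16.6 × (-0.168) = -2.789
GC term: 0.41 × 45.455 = 18.637; length term: −500/22 = −22.727
Tm = 81.5 + (-2.789) + 18.637 − 22.727 = 74.621 → 74.6°C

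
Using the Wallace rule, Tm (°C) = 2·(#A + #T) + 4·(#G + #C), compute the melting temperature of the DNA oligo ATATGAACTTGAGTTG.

42°C

Scanning the sequence gives T=6, G=4, C=1, A=5.
So N_AT = 11 and N_GC = 5.
Tm = 2(11) + 4(5) = 22 + 20 = 42°C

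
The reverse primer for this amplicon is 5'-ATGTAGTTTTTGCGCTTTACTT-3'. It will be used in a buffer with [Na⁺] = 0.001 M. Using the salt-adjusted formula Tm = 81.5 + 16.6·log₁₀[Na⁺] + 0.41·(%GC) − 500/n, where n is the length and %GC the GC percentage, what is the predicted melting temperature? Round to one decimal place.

22.0°C

Length n = 22. Base counts: C=3, A=3, G=4, T=12
G+C = 7, so %GC = 7/22 × 100 = 31.818%
Salt term: 16.6 × (-3) = -49.8
GC term: 0.41 × 31.818 = 13.045; length term: −500/22 = −22.727
Tm = 81.5 + (-49.8) + 13.045 − 22.727 = 22.018 → 22.0°C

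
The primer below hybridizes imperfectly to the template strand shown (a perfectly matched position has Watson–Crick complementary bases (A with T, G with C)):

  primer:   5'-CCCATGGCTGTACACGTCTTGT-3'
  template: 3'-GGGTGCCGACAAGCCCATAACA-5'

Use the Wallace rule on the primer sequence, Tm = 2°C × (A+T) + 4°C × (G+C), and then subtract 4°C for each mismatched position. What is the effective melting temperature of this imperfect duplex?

48°C

Primer base counts: A=3, T=7, G=5, C=7 → A+T=10, G+C=12
Perfect-match Tm = 2(10) + 4(12) = 20 + 48 = 68°C
Mismatches (positions where the bases are not complementary): 5 (at positions 5, 12, 14, 15, 18)
Effective Tm = 68 − 5×4 = 68 − 20 = 48°C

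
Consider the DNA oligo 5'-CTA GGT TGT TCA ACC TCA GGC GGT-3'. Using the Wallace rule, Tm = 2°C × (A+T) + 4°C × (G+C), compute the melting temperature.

Scanning the sequence gives A=4, G=7, T=7, C=6.
A+T = 11, G+C = 13
Tm = 2(11) + 4(13) = 22 + 52 = 74°C

74°C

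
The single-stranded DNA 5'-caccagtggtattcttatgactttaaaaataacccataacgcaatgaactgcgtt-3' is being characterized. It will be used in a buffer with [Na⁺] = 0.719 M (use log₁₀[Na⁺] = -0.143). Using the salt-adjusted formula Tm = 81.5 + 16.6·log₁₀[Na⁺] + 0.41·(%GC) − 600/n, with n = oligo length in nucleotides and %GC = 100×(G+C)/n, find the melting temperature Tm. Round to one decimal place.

Length n = 55. Scanning the sequence gives G=8, T=16, A=19, C=12.
G+C = 20, so %GC = 20/55 × 100 = 36.364%
Salt term: 16.6 × (-0.143) = -2.374
GC term: 0.41 × 36.364 = 14.909; length term: −600/55 = −10.909
Tm = 81.5 + (-2.374) + 14.909 − 10.909 = 83.126 → 83.1°C

83.1°C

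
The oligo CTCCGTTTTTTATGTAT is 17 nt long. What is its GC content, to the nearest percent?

29%

Scanning the sequence gives C=3, G=2, A=2, T=10.
G+C = 2 + 3 = 5 out of 17 bases
%GC = 5/17 × 100 = 29.41% ≈ 29%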